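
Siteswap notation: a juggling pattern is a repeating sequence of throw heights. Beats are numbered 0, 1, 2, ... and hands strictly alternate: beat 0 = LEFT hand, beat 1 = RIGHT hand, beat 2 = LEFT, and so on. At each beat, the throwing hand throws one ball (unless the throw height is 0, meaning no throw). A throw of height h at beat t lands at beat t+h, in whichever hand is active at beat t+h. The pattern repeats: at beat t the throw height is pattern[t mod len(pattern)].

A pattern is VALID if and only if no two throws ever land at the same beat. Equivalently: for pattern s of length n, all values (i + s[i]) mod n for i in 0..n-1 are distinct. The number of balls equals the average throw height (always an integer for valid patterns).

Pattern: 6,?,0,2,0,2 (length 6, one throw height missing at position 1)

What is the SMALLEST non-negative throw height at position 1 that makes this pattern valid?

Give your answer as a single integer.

i=0: (0 + 6) mod 6 = 0
i=1: s[i]=? (unknown)
i=2: (2 + 0) mod 6 = 2
i=3: (3 + 2) mod 6 = 5
i=4: (4 + 0) mod 6 = 4
i=5: (5 + 2) mod 6 = 1
Known residues: [0, 1, 2, 4, 5]; need a permutation of 0..5, so missing residue r = 3
Need (1 + s) mod 6 = 3; smallest s = (3 - 1) mod 6 = 2

Answer: 2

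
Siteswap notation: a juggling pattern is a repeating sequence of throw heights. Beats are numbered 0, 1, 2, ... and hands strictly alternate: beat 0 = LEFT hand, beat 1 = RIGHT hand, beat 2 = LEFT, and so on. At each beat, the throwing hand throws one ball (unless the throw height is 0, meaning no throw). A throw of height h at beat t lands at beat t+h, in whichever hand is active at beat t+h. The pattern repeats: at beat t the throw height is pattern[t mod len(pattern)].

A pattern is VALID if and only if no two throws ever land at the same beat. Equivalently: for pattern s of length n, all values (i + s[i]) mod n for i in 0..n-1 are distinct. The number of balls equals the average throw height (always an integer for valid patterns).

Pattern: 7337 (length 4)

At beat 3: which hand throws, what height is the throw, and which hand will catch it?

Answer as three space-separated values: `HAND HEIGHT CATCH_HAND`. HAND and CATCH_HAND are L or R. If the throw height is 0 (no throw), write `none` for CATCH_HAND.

Answer: R 7 L

Derivation:
Beat 3: 3 mod 2 = 1, so hand = R
Throw height = pattern[3 mod 4] = pattern[3] = 7
Lands at beat 3+7=10, 10 mod 2 = 0, so catch hand = L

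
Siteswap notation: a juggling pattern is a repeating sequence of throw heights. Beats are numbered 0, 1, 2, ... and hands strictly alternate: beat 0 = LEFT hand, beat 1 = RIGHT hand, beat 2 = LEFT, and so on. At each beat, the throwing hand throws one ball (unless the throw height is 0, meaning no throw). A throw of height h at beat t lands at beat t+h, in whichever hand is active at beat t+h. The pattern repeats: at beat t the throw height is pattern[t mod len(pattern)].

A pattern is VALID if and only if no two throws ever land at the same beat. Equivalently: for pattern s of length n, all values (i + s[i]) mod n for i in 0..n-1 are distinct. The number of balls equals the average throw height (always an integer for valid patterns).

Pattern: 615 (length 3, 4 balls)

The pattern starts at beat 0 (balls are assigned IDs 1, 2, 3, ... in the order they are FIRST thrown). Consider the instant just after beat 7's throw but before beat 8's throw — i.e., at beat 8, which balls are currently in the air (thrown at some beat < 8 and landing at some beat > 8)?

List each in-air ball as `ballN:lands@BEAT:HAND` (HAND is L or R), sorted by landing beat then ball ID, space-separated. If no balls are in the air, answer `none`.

Answer: ball3:lands@9:R ball4:lands@10:L ball1:lands@12:L

Derivation:
Beat 0 (L): throw ball1 h=6 -> lands@6:L; in-air after throw: [b1@6:L]
Beat 1 (R): throw ball2 h=1 -> lands@2:L; in-air after throw: [b2@2:L b1@6:L]
Beat 2 (L): throw ball2 h=5 -> lands@7:R; in-air after throw: [b1@6:L b2@7:R]
Beat 3 (R): throw ball3 h=6 -> lands@9:R; in-air after throw: [b1@6:L b2@7:R b3@9:R]
Beat 4 (L): throw ball4 h=1 -> lands@5:R; in-air after throw: [b4@5:R b1@6:L b2@7:R b3@9:R]
Beat 5 (R): throw ball4 h=5 -> lands@10:L; in-air after throw: [b1@6:L b2@7:R b3@9:R b4@10:L]
Beat 6 (L): throw ball1 h=6 -> lands@12:L; in-air after throw: [b2@7:R b3@9:R b4@10:L b1@12:L]
Beat 7 (R): throw ball2 h=1 -> lands@8:L; in-air after throw: [b2@8:L b3@9:R b4@10:L b1@12:L]
Beat 8 (L): throw ball2 h=5 -> lands@13:R; in-air after throw: [b3@9:R b4@10:L b1@12:L b2@13:R]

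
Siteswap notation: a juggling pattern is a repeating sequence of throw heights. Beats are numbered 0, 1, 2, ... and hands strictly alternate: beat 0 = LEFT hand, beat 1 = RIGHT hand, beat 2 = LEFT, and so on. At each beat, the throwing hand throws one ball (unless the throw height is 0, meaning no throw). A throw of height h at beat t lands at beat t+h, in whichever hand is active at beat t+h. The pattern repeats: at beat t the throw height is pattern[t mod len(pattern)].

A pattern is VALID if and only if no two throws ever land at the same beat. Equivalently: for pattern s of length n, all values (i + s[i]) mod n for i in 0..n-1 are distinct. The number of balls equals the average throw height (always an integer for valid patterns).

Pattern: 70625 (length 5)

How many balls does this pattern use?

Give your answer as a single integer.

Pattern = [7, 0, 6, 2, 5], length n = 5
  position 0: throw height = 7, running sum = 7
  position 1: throw height = 0, running sum = 7
  position 2: throw height = 6, running sum = 13
  position 3: throw height = 2, running sum = 15
  position 4: throw height = 5, running sum = 20
Total sum = 20; balls = sum / n = 20 / 5 = 4

Answer: 4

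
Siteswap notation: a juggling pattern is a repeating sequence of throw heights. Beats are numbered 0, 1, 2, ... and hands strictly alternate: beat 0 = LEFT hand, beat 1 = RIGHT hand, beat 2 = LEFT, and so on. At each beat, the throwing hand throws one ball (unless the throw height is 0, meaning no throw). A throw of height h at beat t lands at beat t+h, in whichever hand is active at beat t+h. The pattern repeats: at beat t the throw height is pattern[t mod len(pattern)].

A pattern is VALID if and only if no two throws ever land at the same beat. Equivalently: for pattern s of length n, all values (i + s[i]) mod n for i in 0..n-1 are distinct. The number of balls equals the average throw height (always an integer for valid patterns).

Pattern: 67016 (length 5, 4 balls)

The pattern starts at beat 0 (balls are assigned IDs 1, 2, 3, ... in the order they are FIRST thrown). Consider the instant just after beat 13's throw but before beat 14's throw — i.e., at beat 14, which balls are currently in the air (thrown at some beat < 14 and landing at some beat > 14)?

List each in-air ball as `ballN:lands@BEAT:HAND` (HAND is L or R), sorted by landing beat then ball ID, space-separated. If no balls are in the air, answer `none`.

Beat 0 (L): throw ball1 h=6 -> lands@6:L; in-air after throw: [b1@6:L]
Beat 1 (R): throw ball2 h=7 -> lands@8:L; in-air after throw: [b1@6:L b2@8:L]
Beat 3 (R): throw ball3 h=1 -> lands@4:L; in-air after throw: [b3@4:L b1@6:L b2@8:L]
Beat 4 (L): throw ball3 h=6 -> lands@10:L; in-air after throw: [b1@6:L b2@8:L b3@10:L]
Beat 5 (R): throw ball4 h=6 -> lands@11:R; in-air after throw: [b1@6:L b2@8:L b3@10:L b4@11:R]
Beat 6 (L): throw ball1 h=7 -> lands@13:R; in-air after throw: [b2@8:L b3@10:L b4@11:R b1@13:R]
Beat 8 (L): throw ball2 h=1 -> lands@9:R; in-air after throw: [b2@9:R b3@10:L b4@11:R b1@13:R]
Beat 9 (R): throw ball2 h=6 -> lands@15:R; in-air after throw: [b3@10:L b4@11:R b1@13:R b2@15:R]
Beat 10 (L): throw ball3 h=6 -> lands@16:L; in-air after throw: [b4@11:R b1@13:R b2@15:R b3@16:L]
Beat 11 (R): throw ball4 h=7 -> lands@18:L; in-air after throw: [b1@13:R b2@15:R b3@16:L b4@18:L]
Beat 13 (R): throw ball1 h=1 -> lands@14:L; in-air after throw: [b1@14:L b2@15:R b3@16:L b4@18:L]
Beat 14 (L): throw ball1 h=6 -> lands@20:L; in-air after throw: [b2@15:R b3@16:L b4@18:L b1@20:L]

Answer: ball2:lands@15:R ball3:lands@16:L ball4:lands@18:L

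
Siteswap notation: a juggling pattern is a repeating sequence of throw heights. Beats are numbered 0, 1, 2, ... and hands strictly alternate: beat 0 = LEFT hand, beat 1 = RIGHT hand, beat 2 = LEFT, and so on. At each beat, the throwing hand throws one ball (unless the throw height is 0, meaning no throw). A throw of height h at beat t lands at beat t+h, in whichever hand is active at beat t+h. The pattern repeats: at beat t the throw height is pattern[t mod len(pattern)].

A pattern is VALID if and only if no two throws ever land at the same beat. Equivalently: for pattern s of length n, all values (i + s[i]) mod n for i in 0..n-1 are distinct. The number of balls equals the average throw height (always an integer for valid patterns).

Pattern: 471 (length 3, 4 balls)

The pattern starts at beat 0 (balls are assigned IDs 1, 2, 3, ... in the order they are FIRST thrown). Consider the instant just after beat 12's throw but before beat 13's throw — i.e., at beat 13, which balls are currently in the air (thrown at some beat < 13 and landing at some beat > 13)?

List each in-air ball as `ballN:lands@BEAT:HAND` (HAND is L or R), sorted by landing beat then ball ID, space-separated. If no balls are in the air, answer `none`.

Beat 0 (L): throw ball1 h=4 -> lands@4:L; in-air after throw: [b1@4:L]
Beat 1 (R): throw ball2 h=7 -> lands@8:L; in-air after throw: [b1@4:L b2@8:L]
Beat 2 (L): throw ball3 h=1 -> lands@3:R; in-air after throw: [b3@3:R b1@4:L b2@8:L]
Beat 3 (R): throw ball3 h=4 -> lands@7:R; in-air after throw: [b1@4:L b3@7:R b2@8:L]
Beat 4 (L): throw ball1 h=7 -> lands@11:R; in-air after throw: [b3@7:R b2@8:L b1@11:R]
Beat 5 (R): throw ball4 h=1 -> lands@6:L; in-air after throw: [b4@6:L b3@7:R b2@8:L b1@11:R]
Beat 6 (L): throw ball4 h=4 -> lands@10:L; in-air after throw: [b3@7:R b2@8:L b4@10:L b1@11:R]
Beat 7 (R): throw ball3 h=7 -> lands@14:L; in-air after throw: [b2@8:L b4@10:L b1@11:R b3@14:L]
Beat 8 (L): throw ball2 h=1 -> lands@9:R; in-air after throw: [b2@9:R b4@10:L b1@11:R b3@14:L]
Beat 9 (R): throw ball2 h=4 -> lands@13:R; in-air after throw: [b4@10:L b1@11:R b2@13:R b3@14:L]
Beat 10 (L): throw ball4 h=7 -> lands@17:R; in-air after throw: [b1@11:R b2@13:R b3@14:L b4@17:R]
Beat 11 (R): throw ball1 h=1 -> lands@12:L; in-air after throw: [b1@12:L b2@13:R b3@14:L b4@17:R]
Beat 12 (L): throw ball1 h=4 -> lands@16:L; in-air after throw: [b2@13:R b3@14:L b1@16:L b4@17:R]
Beat 13 (R): throw ball2 h=7 -> lands@20:L; in-air after throw: [b3@14:L b1@16:L b4@17:R b2@20:L]

Answer: ball3:lands@14:L ball1:lands@16:L ball4:lands@17:R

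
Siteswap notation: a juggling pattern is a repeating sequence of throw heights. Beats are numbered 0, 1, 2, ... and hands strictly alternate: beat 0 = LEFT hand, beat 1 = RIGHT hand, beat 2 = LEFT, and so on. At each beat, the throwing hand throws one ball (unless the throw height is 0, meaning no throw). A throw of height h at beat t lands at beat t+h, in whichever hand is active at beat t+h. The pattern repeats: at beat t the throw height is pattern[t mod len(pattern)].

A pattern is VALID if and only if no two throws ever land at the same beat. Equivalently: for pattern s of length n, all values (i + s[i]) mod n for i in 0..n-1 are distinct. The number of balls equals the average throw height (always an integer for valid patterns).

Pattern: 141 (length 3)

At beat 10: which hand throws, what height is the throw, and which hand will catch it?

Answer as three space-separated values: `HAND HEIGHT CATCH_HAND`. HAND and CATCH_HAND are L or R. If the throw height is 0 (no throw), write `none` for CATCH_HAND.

Answer: L 4 L

Derivation:
Beat 10: 10 mod 2 = 0, so hand = L
Throw height = pattern[10 mod 3] = pattern[1] = 4
Lands at beat 10+4=14, 14 mod 2 = 0, so catch hand = L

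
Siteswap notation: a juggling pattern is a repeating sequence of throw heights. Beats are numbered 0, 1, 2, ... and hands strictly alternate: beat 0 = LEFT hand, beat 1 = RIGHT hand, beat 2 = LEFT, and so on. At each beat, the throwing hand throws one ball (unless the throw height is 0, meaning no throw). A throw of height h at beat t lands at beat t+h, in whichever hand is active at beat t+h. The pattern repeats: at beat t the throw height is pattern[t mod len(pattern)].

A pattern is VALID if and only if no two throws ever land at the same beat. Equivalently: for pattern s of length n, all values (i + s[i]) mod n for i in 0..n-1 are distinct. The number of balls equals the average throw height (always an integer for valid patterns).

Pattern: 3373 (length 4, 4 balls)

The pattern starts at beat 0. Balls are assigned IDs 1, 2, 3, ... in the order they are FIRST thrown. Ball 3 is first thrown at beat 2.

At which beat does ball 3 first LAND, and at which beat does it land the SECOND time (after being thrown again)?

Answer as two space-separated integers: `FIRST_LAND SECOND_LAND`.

Answer: 9 12

Derivation:
Beat 0 (L): throw ball1 h=3 -> lands@3:R; in-air after throw: [b1@3:R]
Beat 1 (R): throw ball2 h=3 -> lands@4:L; in-air after throw: [b1@3:R b2@4:L]
Beat 2 (L): throw ball3 h=7 -> lands@9:R; in-air after throw: [b1@3:R b2@4:L b3@9:R]
Beat 3 (R): throw ball1 h=3 -> lands@6:L; in-air after throw: [b2@4:L b1@6:L b3@9:R]
Beat 4 (L): throw ball2 h=3 -> lands@7:R; in-air after throw: [b1@6:L b2@7:R b3@9:R]
Beat 5 (R): throw ball4 h=3 -> lands@8:L; in-air after throw: [b1@6:L b2@7:R b4@8:L b3@9:R]
Beat 6 (L): throw ball1 h=7 -> lands@13:R; in-air after throw: [b2@7:R b4@8:L b3@9:R b1@13:R]
Beat 7 (R): throw ball2 h=3 -> lands@10:L; in-air after throw: [b4@8:L b3@9:R b2@10:L b1@13:R]
Beat 8 (L): throw ball4 h=3 -> lands@11:R; in-air after throw: [b3@9:R b2@10:L b4@11:R b1@13:R]
Beat 9 (R): throw ball3 h=3 -> lands@12:L; in-air after throw: [b2@10:L b4@11:R b3@12:L b1@13:R]
Beat 10 (L): throw ball2 h=7 -> lands@17:R; in-air after throw: [b4@11:R b3@12:L b1@13:R b2@17:R]
Beat 11 (R): throw ball4 h=3 -> lands@14:L; in-air after throw: [b3@12:L b1@13:R b4@14:L b2@17:R]
Beat 12 (L): throw ball3 h=3 -> lands@15:R; in-air after throw: [b1@13:R b4@14:L b3@15:R b2@17:R]
Ball 3: thrown@2 h=7 -> first land @9; rethrown@9 h=3 -> second land @12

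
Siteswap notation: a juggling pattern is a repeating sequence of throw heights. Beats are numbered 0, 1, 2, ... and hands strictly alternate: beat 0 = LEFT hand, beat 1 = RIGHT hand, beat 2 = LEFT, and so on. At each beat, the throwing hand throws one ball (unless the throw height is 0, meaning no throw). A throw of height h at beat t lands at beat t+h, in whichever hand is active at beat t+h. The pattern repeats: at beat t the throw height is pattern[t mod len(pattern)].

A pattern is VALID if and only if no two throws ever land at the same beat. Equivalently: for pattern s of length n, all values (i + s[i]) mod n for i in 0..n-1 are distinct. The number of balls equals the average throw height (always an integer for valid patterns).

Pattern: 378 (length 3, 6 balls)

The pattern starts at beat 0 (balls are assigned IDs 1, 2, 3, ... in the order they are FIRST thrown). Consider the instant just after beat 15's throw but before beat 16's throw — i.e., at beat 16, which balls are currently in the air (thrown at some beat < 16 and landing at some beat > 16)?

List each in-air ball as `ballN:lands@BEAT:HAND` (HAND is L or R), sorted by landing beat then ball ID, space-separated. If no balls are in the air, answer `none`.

Answer: ball3:lands@17:R ball1:lands@18:L ball4:lands@19:R ball5:lands@20:L ball6:lands@22:L

Derivation:
Beat 0 (L): throw ball1 h=3 -> lands@3:R; in-air after throw: [b1@3:R]
Beat 1 (R): throw ball2 h=7 -> lands@8:L; in-air after throw: [b1@3:R b2@8:L]
Beat 2 (L): throw ball3 h=8 -> lands@10:L; in-air after throw: [b1@3:R b2@8:L b3@10:L]
Beat 3 (R): throw ball1 h=3 -> lands@6:L; in-air after throw: [b1@6:L b2@8:L b3@10:L]
Beat 4 (L): throw ball4 h=7 -> lands@11:R; in-air after throw: [b1@6:L b2@8:L b3@10:L b4@11:R]
Beat 5 (R): throw ball5 h=8 -> lands@13:R; in-air after throw: [b1@6:L b2@8:L b3@10:L b4@11:R b5@13:R]
Beat 6 (L): throw ball1 h=3 -> lands@9:R; in-air after throw: [b2@8:L b1@9:R b3@10:L b4@11:R b5@13:R]
Beat 7 (R): throw ball6 h=7 -> lands@14:L; in-air after throw: [b2@8:L b1@9:R b3@10:L b4@11:R b5@13:R b6@14:L]
Beat 8 (L): throw ball2 h=8 -> lands@16:L; in-air after throw: [b1@9:R b3@10:L b4@11:R b5@13:R b6@14:L b2@16:L]
Beat 9 (R): throw ball1 h=3 -> lands@12:L; in-air after throw: [b3@10:L b4@11:R b1@12:L b5@13:R b6@14:L b2@16:L]
Beat 10 (L): throw ball3 h=7 -> lands@17:R; in-air after throw: [b4@11:R b1@12:L b5@13:R b6@14:L b2@16:L b3@17:R]
Beat 11 (R): throw ball4 h=8 -> lands@19:R; in-air after throw: [b1@12:L b5@13:R b6@14:L b2@16:L b3@17:R b4@19:R]
Beat 12 (L): throw ball1 h=3 -> lands@15:R; in-air after throw: [b5@13:R b6@14:L b1@15:R b2@16:L b3@17:R b4@19:R]
Beat 13 (R): throw ball5 h=7 -> lands@20:L; in-air after throw: [b6@14:L b1@15:R b2@16:L b3@17:R b4@19:R b5@20:L]
Beat 14 (L): throw ball6 h=8 -> lands@22:L; in-air after throw: [b1@15:R b2@16:L b3@17:R b4@19:R b5@20:L b6@22:L]
Beat 15 (R): throw ball1 h=3 -> lands@18:L; in-air after throw: [b2@16:L b3@17:R b1@18:L b4@19:R b5@20:L b6@22:L]
Beat 16 (L): throw ball2 h=7 -> lands@23:R; in-air after throw: [b3@17:R b1@18:L b4@19:R b5@20:L b6@22:L b2@23:R]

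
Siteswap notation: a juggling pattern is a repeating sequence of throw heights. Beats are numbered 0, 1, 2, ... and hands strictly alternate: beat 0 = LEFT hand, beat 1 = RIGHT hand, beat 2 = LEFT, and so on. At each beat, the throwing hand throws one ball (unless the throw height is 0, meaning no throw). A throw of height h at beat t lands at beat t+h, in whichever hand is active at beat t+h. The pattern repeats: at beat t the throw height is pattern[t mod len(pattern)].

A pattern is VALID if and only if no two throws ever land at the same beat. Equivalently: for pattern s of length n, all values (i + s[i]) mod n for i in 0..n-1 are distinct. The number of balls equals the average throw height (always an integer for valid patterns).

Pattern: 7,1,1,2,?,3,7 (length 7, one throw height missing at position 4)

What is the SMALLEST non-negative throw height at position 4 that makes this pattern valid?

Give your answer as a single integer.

Answer: 0

Derivation:
i=0: (0 + 7) mod 7 = 0
i=1: (1 + 1) mod 7 = 2
i=2: (2 + 1) mod 7 = 3
i=3: (3 + 2) mod 7 = 5
i=4: s[i]=? (unknown)
i=5: (5 + 3) mod 7 = 1
i=6: (6 + 7) mod 7 = 6
Known residues: [0, 1, 2, 3, 5, 6]; need a permutation of 0..6, so missing residue r = 4
Need (4 + s) mod 7 = 4; smallest s = (4 - 4) mod 7 = 0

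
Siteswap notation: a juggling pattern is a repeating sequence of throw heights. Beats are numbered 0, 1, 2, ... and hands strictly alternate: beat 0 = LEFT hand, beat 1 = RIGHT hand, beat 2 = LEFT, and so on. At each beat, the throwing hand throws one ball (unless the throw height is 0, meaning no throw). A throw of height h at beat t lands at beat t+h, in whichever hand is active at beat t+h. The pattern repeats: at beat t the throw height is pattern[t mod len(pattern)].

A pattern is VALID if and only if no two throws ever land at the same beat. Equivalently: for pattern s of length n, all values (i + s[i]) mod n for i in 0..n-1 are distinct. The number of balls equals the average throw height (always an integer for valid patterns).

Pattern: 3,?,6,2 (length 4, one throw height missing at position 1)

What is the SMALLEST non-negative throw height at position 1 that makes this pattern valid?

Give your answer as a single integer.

i=0: (0 + 3) mod 4 = 3
i=1: s[i]=? (unknown)
i=2: (2 + 6) mod 4 = 0
i=3: (3 + 2) mod 4 = 1
Known residues: [0, 1, 3]; need a permutation of 0..3, so missing residue r = 2
Need (1 + s) mod 4 = 2; smallest s = (2 - 1) mod 4 = 1

Answer: 1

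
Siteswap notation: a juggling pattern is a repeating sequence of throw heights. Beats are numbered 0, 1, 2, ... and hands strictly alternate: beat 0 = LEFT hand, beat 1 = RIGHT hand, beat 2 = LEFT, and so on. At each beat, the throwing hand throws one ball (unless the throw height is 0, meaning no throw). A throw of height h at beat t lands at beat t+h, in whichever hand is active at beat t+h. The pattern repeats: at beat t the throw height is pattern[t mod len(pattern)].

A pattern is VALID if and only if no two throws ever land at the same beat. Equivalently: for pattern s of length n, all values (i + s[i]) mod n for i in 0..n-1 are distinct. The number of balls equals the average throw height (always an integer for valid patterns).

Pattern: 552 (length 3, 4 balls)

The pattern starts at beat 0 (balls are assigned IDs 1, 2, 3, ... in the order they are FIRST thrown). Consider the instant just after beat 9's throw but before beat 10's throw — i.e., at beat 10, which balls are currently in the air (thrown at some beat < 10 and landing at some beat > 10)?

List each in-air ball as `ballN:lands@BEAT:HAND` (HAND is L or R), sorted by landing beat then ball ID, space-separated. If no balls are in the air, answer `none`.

Beat 0 (L): throw ball1 h=5 -> lands@5:R; in-air after throw: [b1@5:R]
Beat 1 (R): throw ball2 h=5 -> lands@6:L; in-air after throw: [b1@5:R b2@6:L]
Beat 2 (L): throw ball3 h=2 -> lands@4:L; in-air after throw: [b3@4:L b1@5:R b2@6:L]
Beat 3 (R): throw ball4 h=5 -> lands@8:L; in-air after throw: [b3@4:L b1@5:R b2@6:L b4@8:L]
Beat 4 (L): throw ball3 h=5 -> lands@9:R; in-air after throw: [b1@5:R b2@6:L b4@8:L b3@9:R]
Beat 5 (R): throw ball1 h=2 -> lands@7:R; in-air after throw: [b2@6:L b1@7:R b4@8:L b3@9:R]
Beat 6 (L): throw ball2 h=5 -> lands@11:R; in-air after throw: [b1@7:R b4@8:L b3@9:R b2@11:R]
Beat 7 (R): throw ball1 h=5 -> lands@12:L; in-air after throw: [b4@8:L b3@9:R b2@11:R b1@12:L]
Beat 8 (L): throw ball4 h=2 -> lands@10:L; in-air after throw: [b3@9:R b4@10:L b2@11:R b1@12:L]
Beat 9 (R): throw ball3 h=5 -> lands@14:L; in-air after throw: [b4@10:L b2@11:R b1@12:L b3@14:L]
Beat 10 (L): throw ball4 h=5 -> lands@15:R; in-air after throw: [b2@11:R b1@12:L b3@14:L b4@15:R]

Answer: ball2:lands@11:R ball1:lands@12:L ball3:lands@14:L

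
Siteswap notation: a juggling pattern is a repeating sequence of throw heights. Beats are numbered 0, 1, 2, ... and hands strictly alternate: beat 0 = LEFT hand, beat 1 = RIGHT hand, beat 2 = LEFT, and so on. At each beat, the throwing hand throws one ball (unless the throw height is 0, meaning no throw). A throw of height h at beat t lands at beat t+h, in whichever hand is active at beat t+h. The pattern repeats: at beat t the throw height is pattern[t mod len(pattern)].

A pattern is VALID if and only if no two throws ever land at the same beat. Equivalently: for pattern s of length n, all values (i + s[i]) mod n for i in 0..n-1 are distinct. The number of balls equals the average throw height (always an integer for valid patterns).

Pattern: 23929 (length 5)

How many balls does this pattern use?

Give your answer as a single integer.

Pattern = [2, 3, 9, 2, 9], length n = 5
  position 0: throw height = 2, running sum = 2
  position 1: throw height = 3, running sum = 5
  position 2: throw height = 9, running sum = 14
  position 3: throw height = 2, running sum = 16
  position 4: throw height = 9, running sum = 25
Total sum = 25; balls = sum / n = 25 / 5 = 5

Answer: 5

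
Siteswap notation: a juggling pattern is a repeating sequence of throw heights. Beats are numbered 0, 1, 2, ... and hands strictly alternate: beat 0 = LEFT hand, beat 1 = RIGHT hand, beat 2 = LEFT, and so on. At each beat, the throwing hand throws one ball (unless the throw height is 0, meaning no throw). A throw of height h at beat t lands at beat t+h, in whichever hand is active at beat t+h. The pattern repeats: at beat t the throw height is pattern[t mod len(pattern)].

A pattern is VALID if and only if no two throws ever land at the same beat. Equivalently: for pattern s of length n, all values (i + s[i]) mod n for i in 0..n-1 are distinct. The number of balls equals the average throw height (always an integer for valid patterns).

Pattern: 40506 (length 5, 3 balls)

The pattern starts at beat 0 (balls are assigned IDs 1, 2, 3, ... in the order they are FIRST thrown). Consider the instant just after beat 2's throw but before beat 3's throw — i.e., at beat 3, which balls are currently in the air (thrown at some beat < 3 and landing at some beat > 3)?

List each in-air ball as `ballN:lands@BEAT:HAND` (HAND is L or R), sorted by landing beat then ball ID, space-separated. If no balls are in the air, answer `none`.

Answer: ball1:lands@4:L ball2:lands@7:R

Derivation:
Beat 0 (L): throw ball1 h=4 -> lands@4:L; in-air after throw: [b1@4:L]
Beat 2 (L): throw ball2 h=5 -> lands@7:R; in-air after throw: [b1@4:L b2@7:R]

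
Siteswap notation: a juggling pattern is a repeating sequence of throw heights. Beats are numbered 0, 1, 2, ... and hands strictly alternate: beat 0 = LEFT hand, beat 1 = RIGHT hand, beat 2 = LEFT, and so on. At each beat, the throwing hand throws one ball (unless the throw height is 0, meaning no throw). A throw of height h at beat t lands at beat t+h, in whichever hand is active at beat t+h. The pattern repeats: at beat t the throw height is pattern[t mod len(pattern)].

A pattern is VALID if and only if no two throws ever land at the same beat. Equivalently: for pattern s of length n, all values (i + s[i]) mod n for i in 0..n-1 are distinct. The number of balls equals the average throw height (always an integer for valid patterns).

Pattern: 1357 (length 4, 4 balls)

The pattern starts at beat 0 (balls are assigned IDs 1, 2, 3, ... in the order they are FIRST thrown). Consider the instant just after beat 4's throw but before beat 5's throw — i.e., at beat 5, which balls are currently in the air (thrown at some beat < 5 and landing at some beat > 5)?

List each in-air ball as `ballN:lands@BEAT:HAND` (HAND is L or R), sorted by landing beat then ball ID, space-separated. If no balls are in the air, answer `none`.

Beat 0 (L): throw ball1 h=1 -> lands@1:R; in-air after throw: [b1@1:R]
Beat 1 (R): throw ball1 h=3 -> lands@4:L; in-air after throw: [b1@4:L]
Beat 2 (L): throw ball2 h=5 -> lands@7:R; in-air after throw: [b1@4:L b2@7:R]
Beat 3 (R): throw ball3 h=7 -> lands@10:L; in-air after throw: [b1@4:L b2@7:R b3@10:L]
Beat 4 (L): throw ball1 h=1 -> lands@5:R; in-air after throw: [b1@5:R b2@7:R b3@10:L]
Beat 5 (R): throw ball1 h=3 -> lands@8:L; in-air after throw: [b2@7:R b1@8:L b3@10:L]

Answer: ball2:lands@7:R ball3:lands@10:L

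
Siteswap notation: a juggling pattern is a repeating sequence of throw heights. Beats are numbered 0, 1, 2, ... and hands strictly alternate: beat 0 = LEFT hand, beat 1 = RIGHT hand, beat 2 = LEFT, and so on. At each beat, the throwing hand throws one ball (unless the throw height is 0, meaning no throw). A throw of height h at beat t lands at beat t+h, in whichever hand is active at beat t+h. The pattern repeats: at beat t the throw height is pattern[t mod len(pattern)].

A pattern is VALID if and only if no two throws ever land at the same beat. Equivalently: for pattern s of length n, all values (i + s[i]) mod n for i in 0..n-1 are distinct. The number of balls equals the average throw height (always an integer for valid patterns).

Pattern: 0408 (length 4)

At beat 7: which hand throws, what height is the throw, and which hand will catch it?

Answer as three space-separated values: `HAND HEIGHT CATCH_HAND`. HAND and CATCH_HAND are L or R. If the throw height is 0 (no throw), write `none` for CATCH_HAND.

Answer: R 8 R

Derivation:
Beat 7: 7 mod 2 = 1, so hand = R
Throw height = pattern[7 mod 4] = pattern[3] = 8
Lands at beat 7+8=15, 15 mod 2 = 1, so catch hand = R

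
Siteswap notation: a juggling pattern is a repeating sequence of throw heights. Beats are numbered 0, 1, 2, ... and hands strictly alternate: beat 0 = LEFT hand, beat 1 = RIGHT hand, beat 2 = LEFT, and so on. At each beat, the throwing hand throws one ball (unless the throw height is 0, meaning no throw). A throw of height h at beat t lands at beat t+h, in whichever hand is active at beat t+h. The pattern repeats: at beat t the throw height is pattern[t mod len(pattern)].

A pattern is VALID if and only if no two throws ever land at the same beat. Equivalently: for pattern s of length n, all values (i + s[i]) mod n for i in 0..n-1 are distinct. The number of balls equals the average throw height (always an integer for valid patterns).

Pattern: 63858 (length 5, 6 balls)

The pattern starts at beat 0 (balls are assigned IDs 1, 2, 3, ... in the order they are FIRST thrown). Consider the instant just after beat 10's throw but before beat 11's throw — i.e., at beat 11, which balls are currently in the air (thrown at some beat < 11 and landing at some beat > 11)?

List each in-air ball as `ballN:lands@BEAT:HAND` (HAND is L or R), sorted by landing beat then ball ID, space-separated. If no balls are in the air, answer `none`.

Answer: ball2:lands@12:L ball4:lands@13:R ball6:lands@15:R ball3:lands@16:L ball1:lands@17:R

Derivation:
Beat 0 (L): throw ball1 h=6 -> lands@6:L; in-air after throw: [b1@6:L]
Beat 1 (R): throw ball2 h=3 -> lands@4:L; in-air after throw: [b2@4:L b1@6:L]
Beat 2 (L): throw ball3 h=8 -> lands@10:L; in-air after throw: [b2@4:L b1@6:L b3@10:L]
Beat 3 (R): throw ball4 h=5 -> lands@8:L; in-air after throw: [b2@4:L b1@6:L b4@8:L b3@10:L]
Beat 4 (L): throw ball2 h=8 -> lands@12:L; in-air after throw: [b1@6:L b4@8:L b3@10:L b2@12:L]
Beat 5 (R): throw ball5 h=6 -> lands@11:R; in-air after throw: [b1@6:L b4@8:L b3@10:L b5@11:R b2@12:L]
Beat 6 (L): throw ball1 h=3 -> lands@9:R; in-air after throw: [b4@8:L b1@9:R b3@10:L b5@11:R b2@12:L]
Beat 7 (R): throw ball6 h=8 -> lands@15:R; in-air after throw: [b4@8:L b1@9:R b3@10:L b5@11:R b2@12:L b6@15:R]
Beat 8 (L): throw ball4 h=5 -> lands@13:R; in-air after throw: [b1@9:R b3@10:L b5@11:R b2@12:L b4@13:R b6@15:R]
Beat 9 (R): throw ball1 h=8 -> lands@17:R; in-air after throw: [b3@10:L b5@11:R b2@12:L b4@13:R b6@15:R b1@17:R]
Beat 10 (L): throw ball3 h=6 -> lands@16:L; in-air after throw: [b5@11:R b2@12:L b4@13:R b6@15:R b3@16:L b1@17:R]
Beat 11 (R): throw ball5 h=3 -> lands@14:L; in-air after throw: [b2@12:L b4@13:R b5@14:L b6@15:R b3@16:L b1@17:R]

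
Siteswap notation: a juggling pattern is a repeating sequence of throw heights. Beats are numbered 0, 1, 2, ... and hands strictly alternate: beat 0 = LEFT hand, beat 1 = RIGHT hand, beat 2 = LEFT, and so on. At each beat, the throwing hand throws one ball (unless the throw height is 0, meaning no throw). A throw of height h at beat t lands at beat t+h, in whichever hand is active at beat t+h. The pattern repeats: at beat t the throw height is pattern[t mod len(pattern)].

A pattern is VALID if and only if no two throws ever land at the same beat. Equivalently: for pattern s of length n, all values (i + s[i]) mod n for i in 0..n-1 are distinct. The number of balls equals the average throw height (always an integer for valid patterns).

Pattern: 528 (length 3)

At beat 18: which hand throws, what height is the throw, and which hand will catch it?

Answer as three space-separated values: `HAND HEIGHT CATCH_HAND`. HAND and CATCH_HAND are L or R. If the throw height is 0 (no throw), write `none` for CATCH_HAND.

Answer: L 5 R

Derivation:
Beat 18: 18 mod 2 = 0, so hand = L
Throw height = pattern[18 mod 3] = pattern[0] = 5
Lands at beat 18+5=23, 23 mod 2 = 1, so catch hand = R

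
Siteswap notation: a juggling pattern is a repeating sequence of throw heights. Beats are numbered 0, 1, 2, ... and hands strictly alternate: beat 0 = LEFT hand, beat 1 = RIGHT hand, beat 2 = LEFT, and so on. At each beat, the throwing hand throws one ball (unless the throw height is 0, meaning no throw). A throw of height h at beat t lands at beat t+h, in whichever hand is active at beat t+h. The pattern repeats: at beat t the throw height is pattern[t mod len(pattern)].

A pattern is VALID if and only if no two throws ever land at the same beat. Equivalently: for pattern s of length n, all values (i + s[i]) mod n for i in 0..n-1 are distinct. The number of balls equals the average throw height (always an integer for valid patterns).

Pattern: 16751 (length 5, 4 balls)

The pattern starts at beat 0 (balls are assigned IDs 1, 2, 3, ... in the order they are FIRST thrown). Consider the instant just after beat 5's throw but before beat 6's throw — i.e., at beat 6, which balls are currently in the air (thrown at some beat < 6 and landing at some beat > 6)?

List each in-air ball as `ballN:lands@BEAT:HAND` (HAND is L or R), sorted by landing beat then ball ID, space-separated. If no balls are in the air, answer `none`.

Beat 0 (L): throw ball1 h=1 -> lands@1:R; in-air after throw: [b1@1:R]
Beat 1 (R): throw ball1 h=6 -> lands@7:R; in-air after throw: [b1@7:R]
Beat 2 (L): throw ball2 h=7 -> lands@9:R; in-air after throw: [b1@7:R b2@9:R]
Beat 3 (R): throw ball3 h=5 -> lands@8:L; in-air after throw: [b1@7:R b3@8:L b2@9:R]
Beat 4 (L): throw ball4 h=1 -> lands@5:R; in-air after throw: [b4@5:R b1@7:R b3@8:L b2@9:R]
Beat 5 (R): throw ball4 h=1 -> lands@6:L; in-air after throw: [b4@6:L b1@7:R b3@8:L b2@9:R]
Beat 6 (L): throw ball4 h=6 -> lands@12:L; in-air after throw: [b1@7:R b3@8:L b2@9:R b4@12:L]

Answer: ball1:lands@7:R ball3:lands@8:L ball2:lands@9:R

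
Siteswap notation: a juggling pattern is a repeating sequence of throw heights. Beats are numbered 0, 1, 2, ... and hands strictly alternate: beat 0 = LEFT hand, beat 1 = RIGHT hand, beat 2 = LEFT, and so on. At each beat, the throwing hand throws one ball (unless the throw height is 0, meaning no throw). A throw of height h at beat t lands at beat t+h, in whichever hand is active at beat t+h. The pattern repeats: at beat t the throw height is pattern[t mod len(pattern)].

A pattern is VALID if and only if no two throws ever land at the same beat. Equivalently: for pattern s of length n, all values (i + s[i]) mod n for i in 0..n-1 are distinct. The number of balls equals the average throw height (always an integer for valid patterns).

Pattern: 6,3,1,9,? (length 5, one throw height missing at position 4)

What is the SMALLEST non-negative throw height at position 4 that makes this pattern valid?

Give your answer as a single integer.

Answer: 1

Derivation:
i=0: (0 + 6) mod 5 = 1
i=1: (1 + 3) mod 5 = 4
i=2: (2 + 1) mod 5 = 3
i=3: (3 + 9) mod 5 = 2
i=4: s[i]=? (unknown)
Known residues: [1, 2, 3, 4]; need a permutation of 0..4, so missing residue r = 0
Need (4 + s) mod 5 = 0; smallest s = (0 - 4) mod 5 = 1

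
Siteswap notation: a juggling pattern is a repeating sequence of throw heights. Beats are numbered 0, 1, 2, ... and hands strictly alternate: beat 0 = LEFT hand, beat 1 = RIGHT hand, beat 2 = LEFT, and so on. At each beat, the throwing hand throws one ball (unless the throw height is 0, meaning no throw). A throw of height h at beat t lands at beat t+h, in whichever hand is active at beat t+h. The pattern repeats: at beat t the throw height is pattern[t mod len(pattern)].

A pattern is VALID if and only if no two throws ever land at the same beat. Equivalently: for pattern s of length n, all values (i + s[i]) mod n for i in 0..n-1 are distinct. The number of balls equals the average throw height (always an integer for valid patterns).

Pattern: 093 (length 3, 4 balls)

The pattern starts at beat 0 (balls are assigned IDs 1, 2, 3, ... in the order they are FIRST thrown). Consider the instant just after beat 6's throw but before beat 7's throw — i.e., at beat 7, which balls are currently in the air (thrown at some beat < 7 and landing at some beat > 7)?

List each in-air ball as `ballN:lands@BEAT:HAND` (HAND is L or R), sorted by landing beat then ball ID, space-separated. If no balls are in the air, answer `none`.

Beat 1 (R): throw ball1 h=9 -> lands@10:L; in-air after throw: [b1@10:L]
Beat 2 (L): throw ball2 h=3 -> lands@5:R; in-air after throw: [b2@5:R b1@10:L]
Beat 4 (L): throw ball3 h=9 -> lands@13:R; in-air after throw: [b2@5:R b1@10:L b3@13:R]
Beat 5 (R): throw ball2 h=3 -> lands@8:L; in-air after throw: [b2@8:L b1@10:L b3@13:R]
Beat 7 (R): throw ball4 h=9 -> lands@16:L; in-air after throw: [b2@8:L b1@10:L b3@13:R b4@16:L]

Answer: ball2:lands@8:L ball1:lands@10:L ball3:lands@13:R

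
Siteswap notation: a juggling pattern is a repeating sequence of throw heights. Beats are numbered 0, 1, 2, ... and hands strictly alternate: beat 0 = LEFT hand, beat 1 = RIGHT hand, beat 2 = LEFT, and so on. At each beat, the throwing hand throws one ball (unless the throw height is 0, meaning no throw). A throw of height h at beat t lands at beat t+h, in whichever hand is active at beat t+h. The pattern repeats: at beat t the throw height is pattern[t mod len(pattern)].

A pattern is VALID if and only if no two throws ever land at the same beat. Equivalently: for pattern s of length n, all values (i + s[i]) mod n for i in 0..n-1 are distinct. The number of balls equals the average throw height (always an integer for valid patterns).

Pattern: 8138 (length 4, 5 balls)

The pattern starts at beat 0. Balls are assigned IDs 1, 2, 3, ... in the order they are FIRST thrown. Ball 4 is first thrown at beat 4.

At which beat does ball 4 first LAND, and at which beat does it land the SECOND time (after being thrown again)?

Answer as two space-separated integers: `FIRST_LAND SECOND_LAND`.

Beat 0 (L): throw ball1 h=8 -> lands@8:L; in-air after throw: [b1@8:L]
Beat 1 (R): throw ball2 h=1 -> lands@2:L; in-air after throw: [b2@2:L b1@8:L]
Beat 2 (L): throw ball2 h=3 -> lands@5:R; in-air after throw: [b2@5:R b1@8:L]
Beat 3 (R): throw ball3 h=8 -> lands@11:R; in-air after throw: [b2@5:R b1@8:L b3@11:R]
Beat 4 (L): throw ball4 h=8 -> lands@12:L; in-air after throw: [b2@5:R b1@8:L b3@11:R b4@12:L]
Beat 5 (R): throw ball2 h=1 -> lands@6:L; in-air after throw: [b2@6:L b1@8:L b3@11:R b4@12:L]
Beat 6 (L): throw ball2 h=3 -> lands@9:R; in-air after throw: [b1@8:L b2@9:R b3@11:R b4@12:L]
Beat 7 (R): throw ball5 h=8 -> lands@15:R; in-air after throw: [b1@8:L b2@9:R b3@11:R b4@12:L b5@15:R]
Beat 8 (L): throw ball1 h=8 -> lands@16:L; in-air after throw: [b2@9:R b3@11:R b4@12:L b5@15:R b1@16:L]
Beat 9 (R): throw ball2 h=1 -> lands@10:L; in-air after throw: [b2@10:L b3@11:R b4@12:L b5@15:R b1@16:L]
Beat 10 (L): throw ball2 h=3 -> lands@13:R; in-air after throw: [b3@11:R b4@12:L b2@13:R b5@15:R b1@16:L]
Beat 11 (R): throw ball3 h=8 -> lands@19:R; in-air after throw: [b4@12:L b2@13:R b5@15:R b1@16:L b3@19:R]
Beat 12 (L): throw ball4 h=8 -> lands@20:L; in-air after throw: [b2@13:R b5@15:R b1@16:L b3@19:R b4@20:L]
Beat 13 (R): throw ball2 h=1 -> lands@14:L; in-air after throw: [b2@14:L b5@15:R b1@16:L b3@19:R b4@20:L]
Beat 14 (L): throw ball2 h=3 -> lands@17:R; in-air after throw: [b5@15:R b1@16:L b2@17:R b3@19:R b4@20:L]
Beat 15 (R): throw ball5 h=8 -> lands@23:R; in-air after throw: [b1@16:L b2@17:R b3@19:R b4@20:L b5@23:R]
Beat 16 (L): throw ball1 h=8 -> lands@24:L; in-air after throw: [b2@17:R b3@19:R b4@20:L b5@23:R b1@24:L]
Beat 17 (R): throw ball2 h=1 -> lands@18:L; in-air after throw: [b2@18:L b3@19:R b4@20:L b5@23:R b1@24:L]
Beat 18 (L): throw ball2 h=3 -> lands@21:R; in-air after throw: [b3@19:R b4@20:L b2@21:R b5@23:R b1@24:L]
Beat 19 (R): throw ball3 h=8 -> lands@27:R; in-air after throw: [b4@20:L b2@21:R b5@23:R b1@24:L b3@27:R]
Beat 20 (L): throw ball4 h=8 -> lands@28:L; in-air after throw: [b2@21:R b5@23:R b1@24:L b3@27:R b4@28:L]
Ball 4: thrown@4 h=8 -> first land @12; rethrown@12 h=8 -> second land @20

Answer: 12 20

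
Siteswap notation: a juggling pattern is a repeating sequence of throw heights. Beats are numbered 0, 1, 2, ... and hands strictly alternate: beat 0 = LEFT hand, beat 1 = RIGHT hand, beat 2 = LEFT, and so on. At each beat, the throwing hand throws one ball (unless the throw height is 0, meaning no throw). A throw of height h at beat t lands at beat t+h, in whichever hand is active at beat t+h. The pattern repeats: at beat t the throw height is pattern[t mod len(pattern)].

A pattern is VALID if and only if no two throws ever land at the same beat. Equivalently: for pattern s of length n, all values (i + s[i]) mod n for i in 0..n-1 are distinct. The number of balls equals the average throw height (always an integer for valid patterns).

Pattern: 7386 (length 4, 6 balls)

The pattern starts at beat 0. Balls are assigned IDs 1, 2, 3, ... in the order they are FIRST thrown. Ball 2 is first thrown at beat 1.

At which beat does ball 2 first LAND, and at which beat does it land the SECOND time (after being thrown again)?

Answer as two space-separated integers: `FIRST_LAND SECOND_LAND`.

Beat 0 (L): throw ball1 h=7 -> lands@7:R; in-air after throw: [b1@7:R]
Beat 1 (R): throw ball2 h=3 -> lands@4:L; in-air after throw: [b2@4:L b1@7:R]
Beat 2 (L): throw ball3 h=8 -> lands@10:L; in-air after throw: [b2@4:L b1@7:R b3@10:L]
Beat 3 (R): throw ball4 h=6 -> lands@9:R; in-air after throw: [b2@4:L b1@7:R b4@9:R b3@10:L]
Beat 4 (L): throw ball2 h=7 -> lands@11:R; in-air after throw: [b1@7:R b4@9:R b3@10:L b2@11:R]
Beat 5 (R): throw ball5 h=3 -> lands@8:L; in-air after throw: [b1@7:R b5@8:L b4@9:R b3@10:L b2@11:R]
Beat 6 (L): throw ball6 h=8 -> lands@14:L; in-air after throw: [b1@7:R b5@8:L b4@9:R b3@10:L b2@11:R b6@14:L]
Beat 7 (R): throw ball1 h=6 -> lands@13:R; in-air after throw: [b5@8:L b4@9:R b3@10:L b2@11:R b1@13:R b6@14:L]
Beat 8 (L): throw ball5 h=7 -> lands@15:R; in-air after throw: [b4@9:R b3@10:L b2@11:R b1@13:R b6@14:L b5@15:R]
Beat 9 (R): throw ball4 h=3 -> lands@12:L; in-air after throw: [b3@10:L b2@11:R b4@12:L b1@13:R b6@14:L b5@15:R]
Beat 10 (L): throw ball3 h=8 -> lands@18:L; in-air after throw: [b2@11:R b4@12:L b1@13:R b6@14:L b5@15:R b3@18:L]
Beat 11 (R): throw ball2 h=6 -> lands@17:R; in-air after throw: [b4@12:L b1@13:R b6@14:L b5@15:R b2@17:R b3@18:L]
Ball 2: thrown@1 h=3 -> first land @4; rethrown@4 h=7 -> second land @11

Answer: 4 11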